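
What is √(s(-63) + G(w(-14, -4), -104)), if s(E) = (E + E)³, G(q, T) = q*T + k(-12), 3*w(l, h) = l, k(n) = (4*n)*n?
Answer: 2*I*√4498458/3 ≈ 1414.0*I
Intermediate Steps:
k(n) = 4*n²
w(l, h) = l/3
G(q, T) = 576 + T*q (G(q, T) = q*T + 4*(-12)² = T*q + 4*144 = T*q + 576 = 576 + T*q)
s(E) = 8*E³ (s(E) = (2*E)³ = 8*E³)
√(s(-63) + G(w(-14, -4), -104)) = √(8*(-63)³ + (576 - 104*(-14)/3)) = √(8*(-250047) + (576 - 104*(-14/3))) = √(-2000376 + (576 + 1456/3)) = √(-2000376 + 3184/3) = √(-5997944/3) = 2*I*√4498458/3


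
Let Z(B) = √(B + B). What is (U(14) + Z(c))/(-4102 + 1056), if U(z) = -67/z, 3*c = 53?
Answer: 67/42644 - √318/9138 ≈ -0.00038033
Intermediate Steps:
c = 53/3 (c = (⅓)*53 = 53/3 ≈ 17.667)
Z(B) = √2*√B (Z(B) = √(2*B) = √2*√B)
(U(14) + Z(c))/(-4102 + 1056) = (-67/14 + √2*√(53/3))/(-4102 + 1056) = (-67*1/14 + √2*(√159/3))/(-3046) = (-67/14 + √318/3)*(-1/3046) = 67/42644 - √318/9138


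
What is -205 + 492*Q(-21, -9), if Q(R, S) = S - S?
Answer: -205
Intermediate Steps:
Q(R, S) = 0
-205 + 492*Q(-21, -9) = -205 + 492*0 = -205 + 0 = -205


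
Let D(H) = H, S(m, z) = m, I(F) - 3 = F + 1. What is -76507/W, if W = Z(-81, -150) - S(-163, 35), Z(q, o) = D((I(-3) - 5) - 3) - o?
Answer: -76507/306 ≈ -250.02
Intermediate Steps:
I(F) = 4 + F (I(F) = 3 + (F + 1) = 3 + (1 + F) = 4 + F)
Z(q, o) = -7 - o (Z(q, o) = (((4 - 3) - 5) - 3) - o = ((1 - 5) - 3) - o = (-4 - 3) - o = -7 - o)
W = 306 (W = (-7 - 1*(-150)) - 1*(-163) = (-7 + 150) + 163 = 143 + 163 = 306)
-76507/W = -76507/306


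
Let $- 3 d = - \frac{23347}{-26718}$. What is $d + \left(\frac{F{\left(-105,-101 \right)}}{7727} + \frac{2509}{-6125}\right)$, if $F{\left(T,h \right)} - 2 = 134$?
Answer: $- \frac{2592144660247}{3793518492750} \approx -0.68331$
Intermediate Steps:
$F{\left(T,h \right)} = 136$ ($F{\left(T,h \right)} = 2 + 134 = 136$)
$d = - \frac{23347}{80154}$ ($d = - \frac{\left(-23347\right) \frac{1}{-26718}}{3} = - \frac{\left(-23347\right) \left(- \frac{1}{26718}\right)}{3} = \left(- \frac{1}{3}\right) \frac{23347}{26718} = - \frac{23347}{80154} \approx -0.29128$)
$d + \left(\frac{F{\left(-105,-101 \right)}}{7727} + \frac{2509}{-6125}\right) = - \frac{23347}{80154} + \left(\frac{136}{7727} + \frac{2509}{-6125}\right) = - \frac{23347}{80154} + \left(136 \cdot \frac{1}{7727} + 2509 \left(- \frac{1}{6125}\right)\right) = - \frac{23347}{80154} + \left(\frac{136}{7727} - \frac{2509}{6125}\right) = - \frac{23347}{80154} - \frac{18554043}{47327875} = - \frac{2592144660247}{3793518492750}$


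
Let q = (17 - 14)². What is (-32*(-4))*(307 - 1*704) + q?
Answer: -50807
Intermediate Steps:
q = 9 (q = 3² = 9)
(-32*(-4))*(307 - 1*704) + q = (-32*(-4))*(307 - 1*704) + 9 = 128*(307 - 704) + 9 = 128*(-397) + 9 = -50816 + 9 = -50807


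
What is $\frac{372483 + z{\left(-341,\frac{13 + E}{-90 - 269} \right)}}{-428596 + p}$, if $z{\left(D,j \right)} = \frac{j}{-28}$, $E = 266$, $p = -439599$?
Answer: $- \frac{748839879}{1745419228} \approx -0.42903$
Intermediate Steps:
$z{\left(D,j \right)} = - \frac{j}{28}$ ($z{\left(D,j \right)} = j \left(- \frac{1}{28}\right) = - \frac{j}{28}$)
$\frac{372483 + z{\left(-341,\frac{13 + E}{-90 - 269} \right)}}{-428596 + p} = \frac{372483 - \frac{\left(13 + 266\right) \frac{1}{-90 - 269}}{28}}{-428596 - 439599} = \frac{372483 - \frac{279 \frac{1}{-359}}{28}}{-868195} = \left(372483 - \frac{279 \left(- \frac{1}{359}\right)}{28}\right) \left(- \frac{1}{868195}\right) = \left(372483 - - \frac{279}{10052}\right) \left(- \frac{1}{868195}\right) = \left(372483 + \frac{279}{10052}\right) \left(- \frac{1}{868195}\right) = \frac{3744199395}{10052} \left(- \frac{1}{868195}\right) = - \frac{748839879}{1745419228}$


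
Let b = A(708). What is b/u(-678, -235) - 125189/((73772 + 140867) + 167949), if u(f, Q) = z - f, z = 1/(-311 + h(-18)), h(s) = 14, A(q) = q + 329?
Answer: 5448483091/4531754860 ≈ 1.2023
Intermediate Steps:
A(q) = 329 + q
b = 1037 (b = 329 + 708 = 1037)
z = -1/297 (z = 1/(-311 + 14) = 1/(-297) = -1/297 ≈ -0.0033670)
u(f, Q) = -1/297 - f
b/u(-678, -235) - 125189/((73772 + 140867) + 167949) = 1037/(-1/297 - 1*(-678)) - 125189/((73772 + 140867) + 167949) = 1037/(-1/297 + 678) - 125189/(214639 + 167949) = 1037/(201365/297) - 125189/382588 = 1037*(297/201365) - 125189*1/382588 = 18117/11845 - 125189/382588 = 5448483091/4531754860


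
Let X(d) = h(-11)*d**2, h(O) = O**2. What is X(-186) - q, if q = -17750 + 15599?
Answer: 4188267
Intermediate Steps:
X(d) = 121*d**2 (X(d) = (-11)**2*d**2 = 121*d**2)
q = -2151
X(-186) - q = 121*(-186)**2 - 1*(-2151) = 121*34596 + 2151 = 4186116 + 2151 = 4188267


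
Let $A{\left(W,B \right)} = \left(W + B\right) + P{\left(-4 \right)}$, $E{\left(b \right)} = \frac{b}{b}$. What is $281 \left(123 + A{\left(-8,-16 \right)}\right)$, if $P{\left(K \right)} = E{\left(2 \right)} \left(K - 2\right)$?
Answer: $26133$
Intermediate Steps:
$E{\left(b \right)} = 1$
$P{\left(K \right)} = -2 + K$ ($P{\left(K \right)} = 1 \left(K - 2\right) = 1 \left(-2 + K\right) = -2 + K$)
$A{\left(W,B \right)} = -6 + B + W$ ($A{\left(W,B \right)} = \left(W + B\right) - 6 = \left(B + W\right) - 6 = -6 + B + W$)
$281 \left(123 + A{\left(-8,-16 \right)}\right) = 281 \left(123 - 30\right) = 281 \cdot 93 = 26133$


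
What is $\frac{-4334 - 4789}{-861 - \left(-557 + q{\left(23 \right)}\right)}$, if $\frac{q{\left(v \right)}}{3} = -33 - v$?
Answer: $\frac{9123}{136} \approx 67.081$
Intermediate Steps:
$q{\left(v \right)} = -99 - 3 v$ ($q{\left(v \right)} = 3 \left(-33 - v\right) = -99 - 3 v$)
$\frac{-4334 - 4789}{-861 - \left(-557 + q{\left(23 \right)}\right)} = \frac{-4334 - 4789}{-861 + \left(557 - \left(-99 - 69\right)\right)} = - \frac{9123}{-861 + \left(557 - \left(-99 - 69\right)\right)} = - \frac{9123}{-861 + \left(557 - -168\right)} = - \frac{9123}{-861 + \left(557 + 168\right)} = - \frac{9123}{-861 + 725} = - \frac{9123}{-136} = \left(-9123\right) \left(- \frac{1}{136}\right) = \frac{9123}{136}$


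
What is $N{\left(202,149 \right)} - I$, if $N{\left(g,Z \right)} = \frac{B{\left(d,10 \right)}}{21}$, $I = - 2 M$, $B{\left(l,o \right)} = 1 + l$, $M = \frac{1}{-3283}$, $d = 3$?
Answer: $\frac{1870}{9849} \approx 0.18987$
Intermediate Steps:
$M = - \frac{1}{3283} \approx -0.0003046$
$I = \frac{2}{3283}$ ($I = \left(-2\right) \left(- \frac{1}{3283}\right) = \frac{2}{3283} \approx 0.0006092$)
$N{\left(g,Z \right)} = \frac{4}{21}$ ($N{\left(g,Z \right)} = \frac{1 + 3}{21} = 4 \cdot \frac{1}{21} = \frac{4}{21}$)
$N{\left(202,149 \right)} - I = \frac{4}{21} - \frac{2}{3283} = \frac{1870}{9849}$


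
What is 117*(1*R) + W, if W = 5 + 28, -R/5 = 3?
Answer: -1722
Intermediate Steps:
R = -15 (R = -5*3 = -15)
W = 33
117*(1*R) + W = 117*(1*(-15)) + 33 = 117*(-15) + 33 = -1755 + 33 = -1722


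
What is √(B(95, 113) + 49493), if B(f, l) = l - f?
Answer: √49511 ≈ 222.51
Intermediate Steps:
√(B(95, 113) + 49493) = √((113 - 1*95) + 49493) = √((113 - 95) + 49493) = √(18 + 49493) = √49511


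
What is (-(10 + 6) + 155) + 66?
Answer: 205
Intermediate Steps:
(-(10 + 6) + 155) + 66 = (-1*16 + 155) + 66 = (-16 + 155) + 66 = 139 + 66 = 205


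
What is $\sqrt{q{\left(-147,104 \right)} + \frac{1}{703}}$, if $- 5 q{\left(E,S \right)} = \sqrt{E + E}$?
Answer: $\frac{\sqrt{17575 - 17297315 i \sqrt{6}}}{3515} \approx 1.3097 - 1.3092 i$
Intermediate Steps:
$q{\left(E,S \right)} = - \frac{\sqrt{2} \sqrt{E}}{5}$ ($q{\left(E,S \right)} = - \frac{\sqrt{E + E}}{5} = - \frac{\sqrt{2 E}}{5} = - \frac{\sqrt{2} \sqrt{E}}{5}$)
$\sqrt{q{\left(-147,104 \right)} + \frac{1}{703}} = \sqrt{- \frac{\sqrt{2} \sqrt{-147}}{5} + \frac{1}{703}} = \sqrt{- \frac{\sqrt{2} \cdot 7 i \sqrt{3}}{5} + \frac{1}{703}} = \sqrt{- \frac{7 i \sqrt{6}}{5} + \frac{1}{703}} = \sqrt{\frac{1}{703} - \frac{7 i \sqrt{6}}{5}}$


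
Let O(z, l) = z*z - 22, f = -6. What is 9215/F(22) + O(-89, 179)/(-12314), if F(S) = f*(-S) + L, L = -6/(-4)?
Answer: 224837987/3287838 ≈ 68.385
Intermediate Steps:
O(z, l) = -22 + z² (O(z, l) = z² - 22 = -22 + z²)
L = 3/2 (L = -6*(-1)/4 = -1*(-3/2) = 3/2 ≈ 1.5000)
F(S) = 3/2 + 6*S (F(S) = -(-6)*S + 3/2 = 6*S + 3/2 = 3/2 + 6*S)
9215/F(22) + O(-89, 179)/(-12314) = 9215/(3/2 + 6*22) + (-22 + (-89)²)/(-12314) = 9215/(3/2 + 132) + (-22 + 7921)*(-1/12314) = 9215/(267/2) + 7899*(-1/12314) = 9215*(2/267) - 7899/12314 = 18430/267 - 7899/12314 = 224837987/3287838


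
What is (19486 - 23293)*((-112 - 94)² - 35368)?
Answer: -26907876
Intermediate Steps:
(19486 - 23293)*((-112 - 94)² - 35368) = -3807*((-206)² - 35368) = -3807*(42436 - 35368) = -3807*7068 = -26907876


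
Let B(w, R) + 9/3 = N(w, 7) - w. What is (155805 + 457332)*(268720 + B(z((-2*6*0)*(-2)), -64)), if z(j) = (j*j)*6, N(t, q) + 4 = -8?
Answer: 164752977585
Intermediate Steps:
N(t, q) = -12 (N(t, q) = -4 - 8 = -12)
z(j) = 6*j² (z(j) = j²*6 = 6*j²)
B(w, R) = -15 - w (B(w, R) = -3 + (-12 - w) = -15 - w)
(155805 + 457332)*(268720 + B(z((-2*6*0)*(-2)), -64)) = (155805 + 457332)*(268720 + (-15 - 6*((-2*6*0)*(-2))²)) = 613137*(268720 + (-15 - 6*(-12*0*(-2))²)) = 613137*(268720 + (-15 - 6*(0*(-2))²)) = 613137*(268720 + (-15 - 6*0²)) = 613137*(268720 + (-15 - 6*0)) = 613137*(268720 + (-15 - 1*0)) = 613137*(268720 + (-15 + 0)) = 613137*(268720 - 15) = 613137*268705 = 164752977585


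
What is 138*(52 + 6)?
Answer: 8004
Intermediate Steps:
138*(52 + 6) = 138*58 = 8004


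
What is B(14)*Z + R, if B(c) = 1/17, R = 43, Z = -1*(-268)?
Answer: 999/17 ≈ 58.765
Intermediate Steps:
Z = 268
B(c) = 1/17
B(14)*Z + R = (1/17)*268 + 43 = 268/17 + 43 = 999/17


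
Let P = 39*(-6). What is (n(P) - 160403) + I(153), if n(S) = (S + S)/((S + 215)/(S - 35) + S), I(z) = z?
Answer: -10083925858/62927 ≈ -1.6025e+5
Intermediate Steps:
P = -234
n(S) = 2*S/(S + (215 + S)/(-35 + S)) (n(S) = (2*S)/((215 + S)/(-35 + S) + S) = (2*S)/(S + (215 + S)/(-35 + S)) = 2*S/(S + (215 + S)/(-35 + S)))
(n(P) - 160403) + I(153) = (2*(-234)*(-35 - 234)/(215 + (-234)² - 34*(-234)) - 160403) + 153 = (2*(-234)*(-269)/(215 + 54756 + 7956) - 160403) + 153 = (2*(-234)*(-269)/62927 - 160403) + 153 = (2*(-234)*(1/62927)*(-269) - 160403) + 153 = (125892/62927 - 160403) + 153 = -10093553689/62927 + 153 = -10083925858/62927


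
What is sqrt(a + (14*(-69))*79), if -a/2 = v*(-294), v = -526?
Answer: I*sqrt(385602) ≈ 620.97*I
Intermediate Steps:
a = -309288 (a = -(-1052)*(-294) = -2*154644 = -309288)
sqrt(a + (14*(-69))*79) = sqrt(-309288 + (14*(-69))*79) = sqrt(-309288 - 966*79) = sqrt(-309288 - 76314) = sqrt(-385602) = I*sqrt(385602)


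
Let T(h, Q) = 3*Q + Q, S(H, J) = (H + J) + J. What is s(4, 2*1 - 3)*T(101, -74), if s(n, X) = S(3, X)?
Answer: -296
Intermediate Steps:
S(H, J) = H + 2*J
s(n, X) = 3 + 2*X
T(h, Q) = 4*Q
s(4, 2*1 - 3)*T(101, -74) = (3 + 2*(2*1 - 3))*(4*(-74)) = (3 + 2*(2 - 3))*(-296) = (3 + 2*(-1))*(-296) = (3 - 2)*(-296) = 1*(-296) = -296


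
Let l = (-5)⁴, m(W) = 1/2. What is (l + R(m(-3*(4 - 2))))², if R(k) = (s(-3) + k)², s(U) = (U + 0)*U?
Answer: 8185321/16 ≈ 5.1158e+5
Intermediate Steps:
m(W) = ½
s(U) = U² (s(U) = U*U = U²)
R(k) = (9 + k)² (R(k) = ((-3)² + k)² = (9 + k)²)
l = 625
(l + R(m(-3*(4 - 2))))² = (625 + (9 + ½)²)² = (625 + (19/2)²)² = (625 + 361/4)² = (2861/4)² = 8185321/16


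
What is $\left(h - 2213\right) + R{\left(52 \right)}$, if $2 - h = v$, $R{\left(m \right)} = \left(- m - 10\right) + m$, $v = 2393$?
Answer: $-4614$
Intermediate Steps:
$R{\left(m \right)} = -10$ ($R{\left(m \right)} = \left(-10 - m\right) + m = -10$)
$h = -2391$ ($h = 2 - 2393 = -2391$)
$\left(h - 2213\right) + R{\left(52 \right)} = \left(-2391 - 2213\right) - 10 = -4604 - 10 = -4614$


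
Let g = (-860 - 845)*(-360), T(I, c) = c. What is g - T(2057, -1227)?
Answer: 615027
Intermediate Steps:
g = 613800 (g = -1705*(-360) = 613800)
g - T(2057, -1227) = 613800 - 1*(-1227) = 613800 + 1227 = 615027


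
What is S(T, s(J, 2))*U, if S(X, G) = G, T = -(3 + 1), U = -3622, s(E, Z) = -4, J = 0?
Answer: 14488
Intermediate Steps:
T = -4 (T = -1*4 = -4)
S(T, s(J, 2))*U = -4*(-3622) = 14488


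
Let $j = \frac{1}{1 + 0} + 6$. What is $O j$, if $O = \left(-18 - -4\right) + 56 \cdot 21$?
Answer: $8134$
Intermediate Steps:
$O = 1162$ ($O = \left(-18 + 4\right) + 1176 = -14 + 1176 = 1162$)
$j = 7$ ($j = 1^{-1} + 6 = 1 + 6 = 7$)
$O j = 1162 \cdot 7 = 8134$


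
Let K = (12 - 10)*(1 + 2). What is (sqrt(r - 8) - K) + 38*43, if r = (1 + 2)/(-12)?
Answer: 1628 + I*sqrt(33)/2 ≈ 1628.0 + 2.8723*I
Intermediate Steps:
r = -1/4 (r = 3*(-1/12) = -1/4 ≈ -0.25000)
K = 6 (K = 2*3 = 6)
(sqrt(r - 8) - K) + 38*43 = (sqrt(-1/4 - 8) - 1*6) + 38*43 = (sqrt(-33/4) - 6) + 1634 = (I*sqrt(33)/2 - 6) + 1634 = (-6 + I*sqrt(33)/2) + 1634 = 1628 + I*sqrt(33)/2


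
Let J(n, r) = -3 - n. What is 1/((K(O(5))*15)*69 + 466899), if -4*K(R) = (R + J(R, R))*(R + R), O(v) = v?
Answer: 2/949323 ≈ 2.1068e-6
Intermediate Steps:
K(R) = 3*R/2 (K(R) = -(R + (-3 - R))*(R + R)/4 = -(-3)*2*R/4 = -(-3)*R/2 = 3*R/2)
1/((K(O(5))*15)*69 + 466899) = 1/((((3/2)*5)*15)*69 + 466899) = 1/(((15/2)*15)*69 + 466899) = 1/((225/2)*69 + 466899) = 1/(15525/2 + 466899) = 1/(949323/2) = 2/949323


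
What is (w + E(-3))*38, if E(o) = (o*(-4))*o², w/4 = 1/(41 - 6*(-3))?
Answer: 242288/59 ≈ 4106.6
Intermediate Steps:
w = 4/59 (w = 4/(41 - 6*(-3)) = 4/(41 + 18) = 4/59 ≈ 0.067797)
E(o) = -4*o³ (E(o) = (-4*o)*o² = -4*o³)
(w + E(-3))*38 = (4/59 - 4*(-3)³)*38 = (4/59 - 4*(-27))*38 = (4/59 + 108)*38 = (6376/59)*38 = 242288/59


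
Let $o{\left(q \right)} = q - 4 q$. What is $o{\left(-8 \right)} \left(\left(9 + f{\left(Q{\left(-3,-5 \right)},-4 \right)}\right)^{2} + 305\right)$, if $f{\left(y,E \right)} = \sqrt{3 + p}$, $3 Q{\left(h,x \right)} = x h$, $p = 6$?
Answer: $10776$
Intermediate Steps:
$Q{\left(h,x \right)} = \frac{h x}{3}$ ($Q{\left(h,x \right)} = \frac{x h}{3} = \frac{h x}{3}$)
$f{\left(y,E \right)} = 3$ ($f{\left(y,E \right)} = \sqrt{3 + 6} = \sqrt{9} = 3$)
$o{\left(q \right)} = - 3 q$
$o{\left(-8 \right)} \left(\left(9 + f{\left(Q{\left(-3,-5 \right)},-4 \right)}\right)^{2} + 305\right) = \left(-3\right) \left(-8\right) \left(\left(9 + 3\right)^{2} + 305\right) = 24 \left(12^{2} + 305\right) = 24 \left(144 + 305\right) = 24 \cdot 449 = 10776$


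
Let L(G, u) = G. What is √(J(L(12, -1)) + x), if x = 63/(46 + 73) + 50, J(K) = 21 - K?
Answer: 2*√4301/17 ≈ 7.7155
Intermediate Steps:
x = 859/17 (x = 63/119 + 50 = (1/119)*63 + 50 = 9/17 + 50 = 859/17 ≈ 50.529)
√(J(L(12, -1)) + x) = √((21 - 1*12) + 859/17) = √((21 - 12) + 859/17) = √(9 + 859/17) = √(1012/17) = 2*√4301/17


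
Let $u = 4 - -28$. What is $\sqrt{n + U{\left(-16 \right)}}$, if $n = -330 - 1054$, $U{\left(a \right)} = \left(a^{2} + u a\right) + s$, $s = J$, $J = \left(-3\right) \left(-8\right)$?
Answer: $4 i \sqrt{101} \approx 40.2 i$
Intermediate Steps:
$J = 24$
$s = 24$
$u = 32$ ($u = 4 + 28 = 32$)
$U{\left(a \right)} = 24 + a^{2} + 32 a$ ($U{\left(a \right)} = \left(a^{2} + 32 a\right) + 24 = 24 + a^{2} + 32 a$)
$n = -1384$
$\sqrt{n + U{\left(-16 \right)}} = \sqrt{-1384 + \left(24 + \left(-16\right)^{2} + 32 \left(-16\right)\right)} = \sqrt{-1384 + \left(24 + 256 - 512\right)} = \sqrt{-1384 - 232} = \sqrt{-1616} = 4 i \sqrt{101}$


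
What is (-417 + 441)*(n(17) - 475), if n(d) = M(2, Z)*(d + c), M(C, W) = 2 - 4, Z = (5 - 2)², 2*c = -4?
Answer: -12120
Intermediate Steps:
c = -2 (c = (½)*(-4) = -2)
Z = 9 (Z = 3² = 9)
M(C, W) = -2
n(d) = 4 - 2*d (n(d) = -2*(d - 2) = -2*(-2 + d) = 4 - 2*d)
(-417 + 441)*(n(17) - 475) = (-417 + 441)*((4 - 2*17) - 475) = 24*((4 - 34) - 475) = 24*(-30 - 475) = 24*(-505) = -12120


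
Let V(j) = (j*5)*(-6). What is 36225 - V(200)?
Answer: 42225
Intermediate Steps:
V(j) = -30*j (V(j) = (5*j)*(-6) = -30*j)
36225 - V(200) = 36225 - (-30)*200 = 36225 - 1*(-6000) = 36225 + 6000 = 42225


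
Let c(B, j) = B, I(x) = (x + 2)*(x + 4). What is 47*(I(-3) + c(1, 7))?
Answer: 0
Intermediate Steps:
I(x) = (2 + x)*(4 + x)
47*(I(-3) + c(1, 7)) = 47*((8 + (-3)**2 + 6*(-3)) + 1) = 47*((8 + 9 - 18) + 1) = 47*(-1 + 1) = 47*0 = 0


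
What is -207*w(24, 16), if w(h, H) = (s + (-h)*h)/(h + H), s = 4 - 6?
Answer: 59823/20 ≈ 2991.1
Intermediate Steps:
s = -2
w(h, H) = (-2 - h**2)/(H + h) (w(h, H) = (-2 + (-h)*h)/(h + H) = (-2 - h**2)/(H + h))
-207*w(24, 16) = -207*(-2 - 1*24**2)/(16 + 24) = -207*(-2 - 1*576)/40 = -207*(-2 - 576)/40 = -207*(-578)/40 = -207*(-289/20) = 59823/20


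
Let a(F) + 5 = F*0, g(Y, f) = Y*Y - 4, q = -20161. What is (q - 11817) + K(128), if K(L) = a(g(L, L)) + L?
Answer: -31855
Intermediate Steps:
g(Y, f) = -4 + Y**2 (g(Y, f) = Y**2 - 4 = -4 + Y**2)
a(F) = -5 (a(F) = -5 + F*0 = -5 + 0 = -5)
K(L) = -5 + L
(q - 11817) + K(128) = (-20161 - 11817) + (-5 + 128) = -31978 + 123 = -31855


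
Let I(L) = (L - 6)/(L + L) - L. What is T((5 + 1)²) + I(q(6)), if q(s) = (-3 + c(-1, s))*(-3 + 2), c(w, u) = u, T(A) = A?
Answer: 81/2 ≈ 40.500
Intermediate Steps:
q(s) = 3 - s (q(s) = (-3 + s)*(-3 + 2) = (-3 + s)*(-1) = 3 - s)
I(L) = -L + (-6 + L)/(2*L) (I(L) = (-6 + L)/((2*L)) - L = (-6 + L)*(1/(2*L)) - L = (-6 + L)/(2*L) - L = -L + (-6 + L)/(2*L))
T((5 + 1)²) + I(q(6)) = (5 + 1)² + (½ - (3 - 1*6) - 3/(3 - 1*6)) = 6² + (½ - (3 - 6) - 3/(3 - 6)) = 36 + (½ - 1*(-3) - 3/(-3)) = 36 + (½ + 3 - 3*(-⅓)) = 36 + (½ + 3 + 1) = 36 + 9/2 = 81/2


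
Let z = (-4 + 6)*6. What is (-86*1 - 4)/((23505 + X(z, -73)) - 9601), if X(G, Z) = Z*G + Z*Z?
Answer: -30/6119 ≈ -0.0049028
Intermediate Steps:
z = 12 (z = 2*6 = 12)
X(G, Z) = Z² + G*Z (X(G, Z) = G*Z + Z² = Z² + G*Z)
(-86*1 - 4)/((23505 + X(z, -73)) - 9601) = (-86*1 - 4)/((23505 - 73*(12 - 73)) - 9601) = (-86 - 4)/((23505 - 73*(-61)) - 9601) = -90/((23505 + 4453) - 9601) = -90/(27958 - 9601) = -90/18357 = -90*1/18357 = -30/6119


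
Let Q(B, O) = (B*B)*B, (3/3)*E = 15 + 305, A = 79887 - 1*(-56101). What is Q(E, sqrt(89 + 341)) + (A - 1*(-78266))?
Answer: 32982254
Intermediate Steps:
A = 135988 (A = 79887 + 56101 = 135988)
E = 320 (E = 15 + 305 = 320)
Q(B, O) = B**3 (Q(B, O) = B**2*B = B**3)
Q(E, sqrt(89 + 341)) + (A - 1*(-78266)) = 320**3 + (135988 - 1*(-78266)) = 32768000 + (135988 + 78266) = 32768000 + 214254 = 32982254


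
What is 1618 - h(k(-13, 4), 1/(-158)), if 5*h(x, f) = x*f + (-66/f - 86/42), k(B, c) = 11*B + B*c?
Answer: -1550957/3318 ≈ -467.44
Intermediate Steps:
h(x, f) = -43/105 - 66/(5*f) + f*x/5 (h(x, f) = (x*f + (-66/f - 86/42))/5 = (f*x + (-66/f - 86*1/42))/5 = (f*x + (-66/f - 43/21))/5 = (f*x + (-43/21 - 66/f))/5 = (-43/21 - 66/f + f*x)/5 = -43/105 - 66/(5*f) + f*x/5)
1618 - h(k(-13, 4), 1/(-158)) = 1618 - (-1386 + (-43 + 21*(-13*(11 + 4))/(-158))/(-158))/(105*(1/(-158))) = 1618 - (-1386 - (-43 + 21*(-1/158)*(-13*15))/158)/(105*(-1/158)) = 1618 - (-158)*(-1386 - (-43 + 21*(-1/158)*(-195))/158)/105 = 1618 - (-158)*(-1386 - (-43 + 4095/158)/158)/105 = 1618 - (-158)*(-1386 - 1/158*(-2699/158))/105 = 1618 - (-158)*(-1386 + 2699/24964)/105 = 1618 - (-158)*(-34597405)/(105*24964) = 1618 - 1*6919481/3318 = 1618 - 6919481/3318 = -1550957/3318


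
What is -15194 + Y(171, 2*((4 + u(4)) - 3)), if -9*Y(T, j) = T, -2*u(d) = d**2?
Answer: -15213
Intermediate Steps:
u(d) = -d**2/2
Y(T, j) = -T/9
-15194 + Y(171, 2*((4 + u(4)) - 3)) = -15194 - 1/9*171 = -15194 - 19 = -15213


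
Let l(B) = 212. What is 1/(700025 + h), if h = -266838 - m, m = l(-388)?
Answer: 1/432975 ≈ 2.3096e-6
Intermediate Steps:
m = 212
h = -267050 (h = -266838 - 1*212 = -266838 - 212 = -267050)
1/(700025 + h) = 1/(700025 - 267050) = 1/432975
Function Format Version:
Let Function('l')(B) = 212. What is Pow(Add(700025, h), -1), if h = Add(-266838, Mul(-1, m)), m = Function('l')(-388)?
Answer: Rational(1, 432975) ≈ 2.3096e-6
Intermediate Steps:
m = 212
h = -267050 (h = Add(-266838, Mul(-1, 212)) = Add(-266838, -212) = -267050)
Pow(Add(700025, h), -1) = Pow(Add(700025, -267050), -1) = Pow(432975, -1) = Rational(1, 432975)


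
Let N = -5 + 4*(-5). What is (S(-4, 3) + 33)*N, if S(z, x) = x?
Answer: -900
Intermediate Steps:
N = -25 (N = -5 - 20 = -25)
(S(-4, 3) + 33)*N = (3 + 33)*(-25) = 36*(-25) = -900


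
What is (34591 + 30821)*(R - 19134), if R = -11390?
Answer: -1996635888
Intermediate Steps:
(34591 + 30821)*(R - 19134) = (34591 + 30821)*(-11390 - 19134) = 65412*(-30524) = -1996635888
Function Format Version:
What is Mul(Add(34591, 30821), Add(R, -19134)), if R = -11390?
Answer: -1996635888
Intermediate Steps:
Mul(Add(34591, 30821), Add(R, -19134)) = Mul(Add(34591, 30821), Add(-11390, -19134)) = Mul(65412, -30524) = -1996635888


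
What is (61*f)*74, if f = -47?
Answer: -212158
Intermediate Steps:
(61*f)*74 = (61*(-47))*74 = -2867*74 = -212158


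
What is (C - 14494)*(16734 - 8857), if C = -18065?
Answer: -256467243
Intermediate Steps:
(C - 14494)*(16734 - 8857) = (-18065 - 14494)*(16734 - 8857) = -32559*7877 = -256467243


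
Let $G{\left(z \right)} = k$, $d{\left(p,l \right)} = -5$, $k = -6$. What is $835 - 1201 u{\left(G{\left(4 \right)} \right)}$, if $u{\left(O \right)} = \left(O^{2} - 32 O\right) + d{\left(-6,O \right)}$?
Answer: $-266988$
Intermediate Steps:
$G{\left(z \right)} = -6$
$u{\left(O \right)} = -5 + O^{2} - 32 O$ ($u{\left(O \right)} = \left(O^{2} - 32 O\right) - 5 = -5 + O^{2} - 32 O$)
$835 - 1201 u{\left(G{\left(4 \right)} \right)} = 835 - 1201 \left(-5 + \left(-6\right)^{2} - -192\right) = 835 - 1201 \left(-5 + 36 + 192\right) = 835 - 267823 = -266988$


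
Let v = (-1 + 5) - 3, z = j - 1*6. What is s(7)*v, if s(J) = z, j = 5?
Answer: -1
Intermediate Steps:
z = -1 (z = 5 - 1*6 = 5 - 6 = -1)
s(J) = -1
v = 1 (v = 4 - 3 = 1)
s(7)*v = -1*1 = -1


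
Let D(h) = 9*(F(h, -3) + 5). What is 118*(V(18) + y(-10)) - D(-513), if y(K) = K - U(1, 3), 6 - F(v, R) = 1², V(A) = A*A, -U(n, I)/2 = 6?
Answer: 38378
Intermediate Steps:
U(n, I) = -12 (U(n, I) = -2*6 = -12)
V(A) = A²
F(v, R) = 5 (F(v, R) = 6 - 1*1² = 6 - 1*1 = 6 - 1 = 5)
y(K) = 12 + K (y(K) = K - 1*(-12) = K + 12 = 12 + K)
D(h) = 90 (D(h) = 9*(5 + 5) = 9*10 = 90)
118*(V(18) + y(-10)) - D(-513) = 118*(18² + (12 - 10)) - 1*90 = 118*(324 + 2) - 90 = 118*326 - 90 = 38468 - 90 = 38378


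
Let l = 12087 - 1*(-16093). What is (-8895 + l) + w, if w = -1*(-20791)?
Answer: 40076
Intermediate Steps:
l = 28180 (l = 12087 + 16093 = 28180)
w = 20791
(-8895 + l) + w = (-8895 + 28180) + 20791 = 19285 + 20791 = 40076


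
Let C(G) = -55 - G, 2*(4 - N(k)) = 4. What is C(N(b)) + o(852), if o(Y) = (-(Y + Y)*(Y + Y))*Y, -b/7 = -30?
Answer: -2473880889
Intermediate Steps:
b = 210 (b = -7*(-30) = 210)
N(k) = 2 (N(k) = 4 - 1/2*4 = 4 - 2 = 2)
o(Y) = -4*Y**3 (o(Y) = (-2*Y*2*Y)*Y = (-4*Y**2)*Y = -4*Y**3)
C(N(b)) + o(852) = (-55 - 1*2) - 4*852**3 = (-55 - 2) - 4*618470208 = -57 - 2473880832 = -2473880889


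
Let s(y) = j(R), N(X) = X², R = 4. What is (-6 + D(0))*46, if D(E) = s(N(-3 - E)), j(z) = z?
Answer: -92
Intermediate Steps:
s(y) = 4
D(E) = 4
(-6 + D(0))*46 = (-6 + 4)*46 = -2*46 = -92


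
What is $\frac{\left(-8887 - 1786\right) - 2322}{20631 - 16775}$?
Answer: $- \frac{12995}{3856} \approx -3.3701$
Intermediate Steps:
$\frac{\left(-8887 - 1786\right) - 2322}{20631 - 16775} = \frac{\left(-8887 - 1786\right) - 2322}{3856} = \left(-10673 - 2322\right) \frac{1}{3856} = \left(-12995\right) \frac{1}{3856} = - \frac{12995}{3856}$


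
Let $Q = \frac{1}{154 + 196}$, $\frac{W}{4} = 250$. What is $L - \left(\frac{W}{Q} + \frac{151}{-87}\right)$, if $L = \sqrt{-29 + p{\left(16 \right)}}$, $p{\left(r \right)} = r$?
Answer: $- \frac{30449849}{87} + i \sqrt{13} \approx -3.5 \cdot 10^{5} + 3.6056 i$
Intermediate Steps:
$W = 1000$ ($W = 4 \cdot 250 = 1000$)
$Q = \frac{1}{350} \approx 0.0028571$
$L = i \sqrt{13}$ ($L = \sqrt{-29 + 16} = \sqrt{-13} = i \sqrt{13} \approx 3.6056 i$)
$L - \left(\frac{W}{Q} + \frac{151}{-87}\right) = i \sqrt{13} - \left(1000 \frac{1}{\frac{1}{350}} + \frac{151}{-87}\right) = i \sqrt{13} - \left(1000 \cdot 350 + 151 \left(- \frac{1}{87}\right)\right) = i \sqrt{13} - \left(350000 - \frac{151}{87}\right) = i \sqrt{13} - \frac{30449849}{87} = - \frac{30449849}{87} + i \sqrt{13}$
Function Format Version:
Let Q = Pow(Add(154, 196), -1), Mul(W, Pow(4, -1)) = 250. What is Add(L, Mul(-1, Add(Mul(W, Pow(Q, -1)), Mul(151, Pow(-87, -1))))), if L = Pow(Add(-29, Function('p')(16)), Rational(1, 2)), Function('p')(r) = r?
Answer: Add(Rational(-30449849, 87), Mul(I, Pow(13, Rational(1, 2)))) ≈ Add(-3.5000e+5, Mul(3.6056, I))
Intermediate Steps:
W = 1000 (W = Mul(4, 250) = 1000)
Q = Rational(1, 350) (Q = Pow(350, -1) = Rational(1, 350) ≈ 0.0028571)
L = Mul(I, Pow(13, Rational(1, 2))) (L = Pow(Add(-29, 16), Rational(1, 2)) = Pow(-13, Rational(1, 2)) = Mul(I, Pow(13, Rational(1, 2))) ≈ Mul(3.6056, I))
Add(L, Mul(-1, Add(Mul(W, Pow(Q, -1)), Mul(151, Pow(-87, -1))))) = Add(Mul(I, Pow(13, Rational(1, 2))), Mul(-1, Add(Mul(1000, Pow(Rational(1, 350), -1)), Mul(151, Pow(-87, -1))))) = Add(Mul(I, Pow(13, Rational(1, 2))), Mul(-1, Add(Mul(1000, 350), Mul(151, Rational(-1, 87))))) = Add(Mul(I, Pow(13, Rational(1, 2))), Mul(-1, Add(350000, Rational(-151, 87)))) = Add(Mul(I, Pow(13, Rational(1, 2))), Mul(-1, Rational(30449849, 87))) = Add(Mul(I, Pow(13, Rational(1, 2))), Rational(-30449849, 87)) = Add(Rational(-30449849, 87), Mul(I, Pow(13, Rational(1, 2))))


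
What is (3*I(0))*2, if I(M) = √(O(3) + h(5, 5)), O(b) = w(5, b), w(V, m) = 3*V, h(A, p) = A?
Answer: 12*√5 ≈ 26.833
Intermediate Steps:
O(b) = 15 (O(b) = 3*5 = 15)
I(M) = 2*√5 (I(M) = √(15 + 5) = √20 = 2*√5)
(3*I(0))*2 = (3*(2*√5))*2 = (6*√5)*2 = 12*√5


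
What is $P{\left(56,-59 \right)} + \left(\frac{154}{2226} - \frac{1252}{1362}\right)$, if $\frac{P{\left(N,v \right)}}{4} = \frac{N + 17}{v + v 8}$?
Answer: $- \frac{8943589}{6388461} \approx -1.4$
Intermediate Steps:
$P{\left(N,v \right)} = \frac{4 \left(17 + N\right)}{9 v}$ ($P{\left(N,v \right)} = 4 \frac{N + 17}{v + v 8} = 4 \frac{17 + N}{v + 8 v} = 4 \frac{17 + N}{9 v} = \frac{4 \left(17 + N\right)}{9 v}$)
$P{\left(56,-59 \right)} + \left(\frac{154}{2226} - \frac{1252}{1362}\right) = \frac{4 \left(17 + 56\right)}{9 \left(-59\right)} + \left(\frac{154}{2226} - \frac{1252}{1362}\right) = \frac{4}{9} \left(- \frac{1}{59}\right) 73 + \left(154 \cdot \frac{1}{2226} - \frac{626}{681}\right) = - \frac{292}{531} + \left(\frac{11}{159} - \frac{626}{681}\right) = - \frac{292}{531} - \frac{10227}{12031} = - \frac{8943589}{6388461}$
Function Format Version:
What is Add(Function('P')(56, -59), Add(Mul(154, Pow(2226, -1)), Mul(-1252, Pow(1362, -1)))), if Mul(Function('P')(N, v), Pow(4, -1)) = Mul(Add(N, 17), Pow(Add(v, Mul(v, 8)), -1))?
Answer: Rational(-8943589, 6388461) ≈ -1.4000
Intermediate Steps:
Function('P')(N, v) = Mul(Rational(4, 9), Pow(v, -1), Add(17, N)) (Function('P')(N, v) = Mul(4, Mul(Add(N, 17), Pow(Add(v, Mul(v, 8)), -1))) = Mul(4, Mul(Add(17, N), Pow(Add(v, Mul(8, v)), -1))) = Mul(4, Mul(Add(17, N), Pow(Mul(9, v), -1))) = Mul(4, Mul(Add(17, N), Mul(Rational(1, 9), Pow(v, -1)))) = Mul(4, Mul(Rational(1, 9), Pow(v, -1), Add(17, N))) = Mul(Rational(4, 9), Pow(v, -1), Add(17, N)))
Add(Function('P')(56, -59), Add(Mul(154, Pow(2226, -1)), Mul(-1252, Pow(1362, -1)))) = Add(Mul(Rational(4, 9), Pow(-59, -1), Add(17, 56)), Add(Mul(154, Pow(2226, -1)), Mul(-1252, Pow(1362, -1)))) = Add(Mul(Rational(4, 9), Rational(-1, 59), 73), Add(Mul(154, Rational(1, 2226)), Mul(-1252, Rational(1, 1362)))) = Add(Rational(-292, 531), Add(Rational(11, 159), Rational(-626, 681))) = Add(Rational(-292, 531), Rational(-10227, 12031)) = Rational(-8943589, 6388461)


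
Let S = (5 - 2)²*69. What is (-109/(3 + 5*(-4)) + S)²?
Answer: 113763556/289 ≈ 3.9365e+5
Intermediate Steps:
S = 621 (S = 3²*69 = 9*69 = 621)
(-109/(3 + 5*(-4)) + S)² = (-109/(3 + 5*(-4)) + 621)² = (-109/(3 - 20) + 621)² = (-109/(-17) + 621)² = (-109*(-1/17) + 621)² = (109/17 + 621)² = (10666/17)² = 113763556/289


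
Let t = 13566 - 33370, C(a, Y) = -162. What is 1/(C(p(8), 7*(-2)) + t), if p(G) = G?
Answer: -1/19966 ≈ -5.0085e-5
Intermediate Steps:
t = -19804
1/(C(p(8), 7*(-2)) + t) = 1/(-162 - 19804) = 1/(-19966) = -1/19966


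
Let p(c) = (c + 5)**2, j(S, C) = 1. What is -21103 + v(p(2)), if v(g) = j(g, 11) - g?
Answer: -21151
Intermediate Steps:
p(c) = (5 + c)**2
v(g) = 1 - g
-21103 + v(p(2)) = -21103 + (1 - (5 + 2)**2) = -21103 + (1 - 1*7**2) = -21103 + (1 - 1*49) = -21103 + (1 - 49) = -21103 - 48 = -21151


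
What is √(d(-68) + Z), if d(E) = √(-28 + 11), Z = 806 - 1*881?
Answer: √(-75 + I*√17) ≈ 0.238 + 8.6635*I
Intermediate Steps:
Z = -75 (Z = 806 - 881 = -75)
d(E) = I*√17 (d(E) = √(-17) = I*√17)
√(d(-68) + Z) = √(I*√17 - 75) = √(-75 + I*√17)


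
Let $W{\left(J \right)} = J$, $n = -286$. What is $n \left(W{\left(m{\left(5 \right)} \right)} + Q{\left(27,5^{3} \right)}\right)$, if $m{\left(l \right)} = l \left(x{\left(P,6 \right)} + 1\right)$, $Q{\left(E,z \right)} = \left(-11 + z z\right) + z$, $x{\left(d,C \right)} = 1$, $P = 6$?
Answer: $-4504214$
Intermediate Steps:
$Q{\left(E,z \right)} = -11 + z + z^{2}$ ($Q{\left(E,z \right)} = \left(-11 + z^{2}\right) + z = -11 + z + z^{2}$)
$m{\left(l \right)} = 2 l$ ($m{\left(l \right)} = l \left(1 + 1\right) = l 2 = 2 l$)
$n \left(W{\left(m{\left(5 \right)} \right)} + Q{\left(27,5^{3} \right)}\right) = - 286 \left(2 \cdot 5 + \left(-11 + 5^{3} + \left(5^{3}\right)^{2}\right)\right) = - 286 \left(10 + \left(-11 + 125 + 125^{2}\right)\right) = - 286 \left(10 + \left(-11 + 125 + 15625\right)\right) = - 286 \left(10 + 15739\right) = \left(-286\right) 15749 = -4504214$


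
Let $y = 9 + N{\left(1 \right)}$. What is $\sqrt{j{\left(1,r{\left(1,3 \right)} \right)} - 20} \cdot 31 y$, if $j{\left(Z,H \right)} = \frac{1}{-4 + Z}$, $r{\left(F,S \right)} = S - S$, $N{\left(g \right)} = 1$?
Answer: $\frac{310 i \sqrt{183}}{3} \approx 1397.9 i$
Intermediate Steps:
$r{\left(F,S \right)} = 0$
$y = 10$ ($y = 9 + 1 = 10$)
$\sqrt{j{\left(1,r{\left(1,3 \right)} \right)} - 20} \cdot 31 y = \sqrt{\frac{1}{-4 + 1} - 20} \cdot 31 \cdot 10 = \sqrt{\frac{1}{-3} - 20} \cdot 31 \cdot 10 = \sqrt{- \frac{1}{3} - 20} \cdot 31 \cdot 10 = \sqrt{- \frac{61}{3}} \cdot 31 \cdot 10 = \frac{i \sqrt{183}}{3} \cdot 31 \cdot 10 = \frac{31 i \sqrt{183}}{3} \cdot 10 = \frac{310 i \sqrt{183}}{3}$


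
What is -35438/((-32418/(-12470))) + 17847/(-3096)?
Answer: -76040982367/5575896 ≈ -13637.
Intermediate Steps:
-35438/((-32418/(-12470))) + 17847/(-3096) = -35438/((-32418*(-1/12470))) + 17847*(-1/3096) = -35438/16209/6235 - 1983/344 = -35438*6235/16209 - 1983/344 = -220955930/16209 - 1983/344 = -76040982367/5575896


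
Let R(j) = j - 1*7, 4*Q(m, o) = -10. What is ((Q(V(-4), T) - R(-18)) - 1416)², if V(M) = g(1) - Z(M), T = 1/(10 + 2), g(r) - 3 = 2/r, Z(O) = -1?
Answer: 7767369/4 ≈ 1.9418e+6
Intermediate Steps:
g(r) = 3 + 2/r
T = 1/12 ≈ 0.083333
V(M) = 6 (V(M) = (3 + 2/1) - 1*(-1) = (3 + 2*1) + 1 = (3 + 2) + 1 = 5 + 1 = 6)
Q(m, o) = -5/2 (Q(m, o) = (¼)*(-10) = -5/2)
R(j) = -7 + j (R(j) = j - 7 = -7 + j)
((Q(V(-4), T) - R(-18)) - 1416)² = ((-5/2 - (-7 - 18)) - 1416)² = ((-5/2 - 1*(-25)) - 1416)² = ((-5/2 + 25) - 1416)² = (45/2 - 1416)² = (-2787/2)² = 7767369/4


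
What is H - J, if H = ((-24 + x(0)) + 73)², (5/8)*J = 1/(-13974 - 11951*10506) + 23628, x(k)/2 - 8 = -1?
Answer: -23039477165471/680920125 ≈ -33836.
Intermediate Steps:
x(k) = 14 (x(k) = 16 + 2*(-1) = 16 - 2 = 14)
J = 25742049141596/680920125 (J = 8*(1/(-13974 - 11951*10506) + 23628)/5 = 8*((1/10506)/(-25925) + 23628)/5 = 8*(-1/25925*1/10506 + 23628)/5 = 8*(-1/272368050 + 23628)/5 = (8/5)*(6435512285399/272368050) = 25742049141596/680920125 ≈ 37805.)
H = 3969 (H = ((-24 + 14) + 73)² = (-10 + 73)² = 63² = 3969)
H - J = 3969 - 1*25742049141596/680920125 = 3969 - 25742049141596/680920125 = -23039477165471/680920125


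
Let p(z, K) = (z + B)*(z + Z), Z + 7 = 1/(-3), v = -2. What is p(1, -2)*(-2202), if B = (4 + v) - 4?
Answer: -13946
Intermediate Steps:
Z = -22/3 (Z = -7 + 1/(-3) = -7 - ⅓ = -22/3 ≈ -7.3333)
B = -2 (B = (4 - 2) - 4 = 2 - 4 = -2)
p(z, K) = (-2 + z)*(-22/3 + z) (p(z, K) = (z - 2)*(z - 22/3) = (-2 + z)*(-22/3 + z))
p(1, -2)*(-2202) = (44/3 + 1² - 28/3*1)*(-2202) = (44/3 + 1 - 28/3)*(-2202) = (19/3)*(-2202) = -13946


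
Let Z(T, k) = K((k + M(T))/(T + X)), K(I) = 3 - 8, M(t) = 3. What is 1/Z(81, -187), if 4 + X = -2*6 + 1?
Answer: -1/5 ≈ -0.20000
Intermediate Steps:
X = -15 (X = -4 + (-2*6 + 1) = -4 + (-12 + 1) = -4 - 11 = -15)
K(I) = -5
Z(T, k) = -5
1/Z(81, -187) = 1/(-5) = -1/5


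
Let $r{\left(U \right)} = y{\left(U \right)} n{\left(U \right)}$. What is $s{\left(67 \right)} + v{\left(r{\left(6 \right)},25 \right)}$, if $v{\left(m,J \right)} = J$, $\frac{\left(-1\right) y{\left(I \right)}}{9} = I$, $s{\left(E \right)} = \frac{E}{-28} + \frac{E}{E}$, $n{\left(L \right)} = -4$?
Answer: $\frac{661}{28} \approx 23.607$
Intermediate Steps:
$s{\left(E \right)} = 1 - \frac{E}{28}$ ($s{\left(E \right)} = E \left(- \frac{1}{28}\right) + 1 = - \frac{E}{28} + 1 = 1 - \frac{E}{28}$)
$y{\left(I \right)} = - 9 I$
$r{\left(U \right)} = 36 U$ ($r{\left(U \right)} = - 9 U \left(-4\right) = 36 U$)
$s{\left(67 \right)} + v{\left(r{\left(6 \right)},25 \right)} = \left(1 - \frac{67}{28}\right) + 25 = - \frac{39}{28} + 25 = \frac{661}{28}$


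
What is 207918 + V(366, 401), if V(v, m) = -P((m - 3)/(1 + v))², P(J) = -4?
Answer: 207902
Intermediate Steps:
V(v, m) = -16 (V(v, m) = -1*(-4)² = -1*16 = -16)
207918 + V(366, 401) = 207918 - 16 = 207902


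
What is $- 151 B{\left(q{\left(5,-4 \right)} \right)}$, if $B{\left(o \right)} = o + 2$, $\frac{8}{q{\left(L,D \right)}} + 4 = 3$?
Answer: $906$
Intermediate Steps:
$q{\left(L,D \right)} = -8$ ($q{\left(L,D \right)} = \frac{8}{-4 + 3} = \frac{8}{-1} = 8 \left(-1\right) = -8$)
$B{\left(o \right)} = 2 + o$
$- 151 B{\left(q{\left(5,-4 \right)} \right)} = - 151 \left(2 - 8\right) = \left(-151\right) \left(-6\right) = 906$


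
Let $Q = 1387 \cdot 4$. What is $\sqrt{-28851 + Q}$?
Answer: $i \sqrt{23303} \approx 152.65 i$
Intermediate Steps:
$Q = 5548$
$\sqrt{-28851 + Q} = \sqrt{-28851 + 5548} = \sqrt{-23303} = i \sqrt{23303}$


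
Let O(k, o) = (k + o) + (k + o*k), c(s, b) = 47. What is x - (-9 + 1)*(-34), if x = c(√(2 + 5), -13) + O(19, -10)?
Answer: -387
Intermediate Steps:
O(k, o) = o + 2*k + k*o (O(k, o) = (k + o) + (k + k*o) = o + 2*k + k*o)
x = -115 (x = 47 + (-10 + 2*19 + 19*(-10)) = 47 + (-10 + 38 - 190) = 47 - 162 = -115)
x - (-9 + 1)*(-34) = -115 - (-9 + 1)*(-34) = -115 - (-8)*(-34) = -115 - 1*272 = -115 - 272 = -387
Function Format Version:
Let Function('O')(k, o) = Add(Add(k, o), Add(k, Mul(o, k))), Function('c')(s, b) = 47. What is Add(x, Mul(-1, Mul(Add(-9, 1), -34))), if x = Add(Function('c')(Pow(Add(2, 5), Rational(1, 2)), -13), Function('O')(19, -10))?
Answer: -387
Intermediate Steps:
Function('O')(k, o) = Add(o, Mul(2, k), Mul(k, o)) (Function('O')(k, o) = Add(Add(k, o), Add(k, Mul(k, o))) = Add(o, Mul(2, k), Mul(k, o)))
x = -115 (x = Add(47, Add(-10, Mul(2, 19), Mul(19, -10))) = Add(47, Add(-10, 38, -190)) = Add(47, -162) = -115)
Add(x, Mul(-1, Mul(Add(-9, 1), -34))) = Add(-115, Mul(-1, Mul(Add(-9, 1), -34))) = Add(-115, Mul(-1, Mul(-8, -34))) = Add(-115, Mul(-1, 272)) = Add(-115, -272) = -387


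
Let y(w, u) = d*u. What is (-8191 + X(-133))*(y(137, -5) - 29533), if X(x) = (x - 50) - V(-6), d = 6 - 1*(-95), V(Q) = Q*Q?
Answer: 252619580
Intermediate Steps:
V(Q) = Q²
d = 101 (d = 6 + 95 = 101)
y(w, u) = 101*u
X(x) = -86 + x (X(x) = (x - 50) - 1*(-6)² = (-50 + x) - 1*36 = (-50 + x) - 36 = -86 + x)
(-8191 + X(-133))*(y(137, -5) - 29533) = (-8191 + (-86 - 133))*(101*(-5) - 29533) = (-8191 - 219)*(-505 - 29533) = -8410*(-30038) = 252619580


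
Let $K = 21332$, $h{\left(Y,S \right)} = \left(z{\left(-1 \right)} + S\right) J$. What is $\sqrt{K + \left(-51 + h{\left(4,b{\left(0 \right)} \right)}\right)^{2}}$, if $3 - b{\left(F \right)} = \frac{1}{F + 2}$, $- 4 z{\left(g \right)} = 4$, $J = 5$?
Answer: $\frac{\sqrt{92897}}{2} \approx 152.4$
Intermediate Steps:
$z{\left(g \right)} = -1$ ($z{\left(g \right)} = \left(- \frac{1}{4}\right) 4 = -1$)
$b{\left(F \right)} = 3 - \frac{1}{2 + F}$ ($b{\left(F \right)} = 3 - \frac{1}{F + 2} = 3 - \frac{1}{2 + F}$)
$h{\left(Y,S \right)} = -5 + 5 S$ ($h{\left(Y,S \right)} = \left(-1 + S\right) 5 = -5 + 5 S$)
$\sqrt{K + \left(-51 + h{\left(4,b{\left(0 \right)} \right)}\right)^{2}} = \sqrt{21332 + \left(-51 - \left(5 - 5 \frac{5 + 3 \cdot 0}{2 + 0}\right)\right)^{2}} = \sqrt{21332 + \left(-51 - \left(5 - 5 \frac{5 + 0}{2}\right)\right)^{2}} = \sqrt{21332 + \left(-51 - \left(5 - 5 \cdot \frac{1}{2} \cdot 5\right)\right)^{2}} = \sqrt{21332 + \left(-51 + \left(-5 + 5 \cdot \frac{5}{2}\right)\right)^{2}} = \sqrt{21332 + \left(-51 + \left(-5 + \frac{25}{2}\right)\right)^{2}} = \sqrt{21332 + \left(-51 + \frac{15}{2}\right)^{2}} = \sqrt{21332 + \left(- \frac{87}{2}\right)^{2}} = \sqrt{21332 + \frac{7569}{4}} = \sqrt{\frac{92897}{4}} = \frac{\sqrt{92897}}{2}$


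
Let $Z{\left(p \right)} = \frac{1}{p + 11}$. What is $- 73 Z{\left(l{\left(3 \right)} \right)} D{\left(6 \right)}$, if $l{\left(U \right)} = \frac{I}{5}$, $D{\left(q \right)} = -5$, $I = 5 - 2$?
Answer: $\frac{1825}{58} \approx 31.466$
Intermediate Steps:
$I = 3$
$l{\left(U \right)} = \frac{3}{5}$
$Z{\left(p \right)} = \frac{1}{11 + p}$
$- 73 Z{\left(l{\left(3 \right)} \right)} D{\left(6 \right)} = - \frac{73}{11 + \frac{3}{5}} \left(-5\right) = - \frac{73}{\frac{58}{5}} \left(-5\right) = \left(-73\right) \frac{5}{58} \left(-5\right) = \left(- \frac{365}{58}\right) \left(-5\right) = \frac{1825}{58}$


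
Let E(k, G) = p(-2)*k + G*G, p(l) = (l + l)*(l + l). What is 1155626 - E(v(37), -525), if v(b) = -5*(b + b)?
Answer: 885921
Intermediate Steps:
v(b) = -10*b
p(l) = 4*l² (p(l) = (2*l)*(2*l) = 4*l²)
E(k, G) = G² + 16*k (E(k, G) = (4*(-2)²)*k + G*G = (4*4)*k + G² = 16*k + G² = G² + 16*k)
1155626 - E(v(37), -525) = 1155626 - ((-525)² + 16*(-10*37)) = 1155626 - (275625 + 16*(-370)) = 1155626 - (275625 - 5920) = 1155626 - 1*269705 = 1155626 - 269705 = 885921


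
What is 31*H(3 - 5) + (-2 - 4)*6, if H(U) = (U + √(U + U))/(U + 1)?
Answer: 26 - 62*I ≈ 26.0 - 62.0*I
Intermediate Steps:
H(U) = (U + √2*√U)/(1 + U) (H(U) = (U + √(2*U))/(1 + U) = (U + √2*√U)/(1 + U))
31*H(3 - 5) + (-2 - 4)*6 = 31*(((3 - 5) + √2*√(3 - 5))/(1 + (3 - 5))) + (-2 - 4)*6 = 31*((-2 + √2*√(-2))/(1 - 2)) - 6*6 = 31*((-2 + √2*(I*√2))/(-1)) - 36 = 31*(-(-2 + 2*I)) - 36 = 31*(2 - 2*I) - 36 = (62 - 62*I) - 36 = 26 - 62*I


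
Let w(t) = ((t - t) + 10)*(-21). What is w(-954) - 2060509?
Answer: -2060719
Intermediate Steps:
w(t) = -210 (w(t) = (0 + 10)*(-21) = 10*(-21) = -210)
w(-954) - 2060509 = -210 - 2060509 = -2060719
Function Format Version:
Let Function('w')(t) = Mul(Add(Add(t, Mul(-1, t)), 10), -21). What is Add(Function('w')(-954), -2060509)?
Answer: -2060719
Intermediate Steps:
Function('w')(t) = -210 (Function('w')(t) = Mul(Add(0, 10), -21) = Mul(10, -21) = -210)
Add(Function('w')(-954), -2060509) = Add(-210, -2060509) = -2060719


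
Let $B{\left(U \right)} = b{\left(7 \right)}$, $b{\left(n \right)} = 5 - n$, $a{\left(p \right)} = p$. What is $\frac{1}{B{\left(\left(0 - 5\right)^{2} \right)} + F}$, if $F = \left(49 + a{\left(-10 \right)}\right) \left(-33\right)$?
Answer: $- \frac{1}{1289} \approx -0.0007758$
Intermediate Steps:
$B{\left(U \right)} = -2$ ($B{\left(U \right)} = 5 - 7 = -2$)
$F = -1287$ ($F = \left(49 - 10\right) \left(-33\right) = 39 \left(-33\right) = -1287$)
$\frac{1}{B{\left(\left(0 - 5\right)^{2} \right)} + F} = \frac{1}{-2 - 1287} = \frac{1}{-1289} = - \frac{1}{1289}$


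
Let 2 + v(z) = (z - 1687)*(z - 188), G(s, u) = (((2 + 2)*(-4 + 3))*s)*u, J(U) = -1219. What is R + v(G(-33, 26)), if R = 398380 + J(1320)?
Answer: 6057939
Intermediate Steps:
G(s, u) = -4*s*u (G(s, u) = ((4*(-1))*s)*u = (-4*s)*u = -4*s*u)
R = 397161 (R = 398380 - 1219 = 397161)
v(z) = -2 + (-1687 + z)*(-188 + z) (v(z) = -2 + (z - 1687)*(z - 188) = -2 + (-1687 + z)*(-188 + z))
R + v(G(-33, 26)) = 397161 + (317154 + (-4*(-33)*26)² - (-7500)*(-33)*26) = 397161 + (317154 + 3432² - 1875*3432) = 397161 + (317154 + 11778624 - 6435000) = 397161 + 5660778 = 6057939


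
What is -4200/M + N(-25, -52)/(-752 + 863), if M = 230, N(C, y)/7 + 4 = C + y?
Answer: -19887/851 ≈ -23.369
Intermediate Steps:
N(C, y) = -28 + 7*C + 7*y (N(C, y) = -28 + 7*(C + y) = -28 + (7*C + 7*y) = -28 + 7*C + 7*y)
-4200/M + N(-25, -52)/(-752 + 863) = -4200/230 + (-28 + 7*(-25) + 7*(-52))/(-752 + 863) = -4200*1/230 + (-28 - 175 - 364)/111 = -420/23 - 567*1/111 = -420/23 - 189/37 = -19887/851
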